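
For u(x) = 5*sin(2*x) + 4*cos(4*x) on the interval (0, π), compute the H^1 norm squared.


||u||_{H^1(0,π)}^2 = 397*π/2

u'(x) = -16*sin(4*x) + 10*cos(2*x).
Expand u² and (u')² and integrate term by term on (0, π), using: for integers n ≥ 1, ∫_0^π sin²(nx) dx = ∫_0^π cos²(nx) dx = π/2; for n ≠ n', ∫_0^π sin(nx)sin(n'x) dx = ∫_0^π cos(nx)cos(n'x) dx = 0; and by product-to-sum, ∫_0^π sin(nx)cos(n'x) dx = ½∫_0^π [sin((n+n')x) + sin((n−n')x)] dx, which is 0 when n+n' is even and 2n/(n²−n'²) when n+n' is odd (it need not vanish on (0, π)).
  u² squared terms: (4)²·∫cos(4x)² dx = 16·π/2 = 8*π;  (5)²·∫sin(2x)² dx = 25·π/2 = 25*π/2.
  u² cross terms: 2·(4)·(5)·∫cos(4x)·sin(2x) dx = 40·(0) = 0.
  So ∫_0^π u² dx = 8*π + 25*π/2 + 0 = 41*π/2.
  (u')² squared terms: (-16)²·∫sin(4x)² dx = 256·π/2 = 128*π;  (10)²·∫cos(2x)² dx = 100·π/2 = 50*π.
  (u')² cross terms: 2·(-16)·(10)·∫sin(4x)·cos(2x) dx = -320·(0) = 0.
  So ∫_0^π (u')² dx = 128*π + 50*π + 0 = 178*π.
||u||_{H^1}^2 = (41*π/2) + (178*π) = 397*π/2.


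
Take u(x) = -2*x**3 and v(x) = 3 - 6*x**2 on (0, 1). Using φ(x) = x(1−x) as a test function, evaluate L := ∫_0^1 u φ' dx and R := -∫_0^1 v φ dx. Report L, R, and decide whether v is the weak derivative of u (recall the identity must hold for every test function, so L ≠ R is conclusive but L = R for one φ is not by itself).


LHS = 3/10, RHS = -1/5. No, v is not the weak derivative of u.

u(x) = -2*x**3, classical derivative u'(x) = -6*x**2.
φ(x) = x(1−x), so φ'(x) = 1 - 2*x.
Note φ(0) = φ(1) = 0, so the boundary term u·φ vanishes.
LHS = ∫_0^1 u(x) φ'(x) dx = ∫_0^1 (4*x^4 - 2*x^3) dx. Term by term:
  ∫_0^1 4*x^4 dx = 4/5;  ∫_0^1 -2*x^3 dx = -1/2.
Sum: 4/5 − 1/2 = 3/10.
So LHS = 3/10.
∫_0^1 v(x) φ(x) dx = ∫_0^1 (6*x^4 - 6*x^3 - 3*x^2 + 3*x) dx. Term by term:
  ∫_0^1 6*x^4 dx = 6/5;  ∫_0^1 -6*x^3 dx = -3/2;  ∫_0^1 -3*x^2 dx = -1;
  ∫_0^1 3*x dx = 3/2.
Sum: 6/5 − 3/2 − 1 + 3/2 = 1/5.
So RHS = -∫_0^1 v(x) φ(x) dx = -1/5.
LHS − RHS = 1/2 ≠ 0, so the identity fails.
(For a valid weak derivative the identity must hold for EVERY test function, in particular this one. The failure shows v is NOT the weak derivative of u.)
Correct weak derivative would be u'(x) = -6*x**2.


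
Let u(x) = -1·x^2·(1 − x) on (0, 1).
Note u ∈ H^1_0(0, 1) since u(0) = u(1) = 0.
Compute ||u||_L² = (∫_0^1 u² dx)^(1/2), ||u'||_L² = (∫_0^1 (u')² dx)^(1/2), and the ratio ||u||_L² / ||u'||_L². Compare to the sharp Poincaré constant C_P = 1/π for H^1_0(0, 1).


||u||_L² / ||u'||_L² = sqrt(14)/14 < C_P = 1/π.

u(x) = -1·x^2·(1 − x), so u'(x) = x*(3*x - 2).
u(x) = -1·x^2·(1 − x) vanishes at x = 0 and x = 1, so u ∈ H^1_0(0, 1). Differentiate via the product rule and integrate the resulting polynomials term by term.
  ∫_0^1 u² dx = ∫_0^1 (x^6 - 2*x^5 + x^4) dx. Term by term:
    ∫_0^1 x^6 dx = 1/7;  ∫_0^1 -2*x^5 dx = -1/3;  ∫_0^1 x^4 dx = 1/5.
  Sum: 1/7 − 1/3 + 1/5 = 1/105.
  ∫_0^1 (u')² dx = ∫_0^1 (9*x^4 - 12*x^3 + 4*x^2) dx. Term by term:
    ∫_0^1 9*x^4 dx = 9/5;  ∫_0^1 -12*x^3 dx = -3;  ∫_0^1 4*x^2 dx = 4/3.
  Sum: 9/5 − 3 + 4/3 = 2/15.
∫_0^1 u² dx = 1/105, so ||u||_L² = sqrt(105)/105.
∫_0^1 (u')² dx = 2/15, so ||u'||_L² = sqrt(30)/15.
Ratio ||u||_L² / ||u'||_L² = sqrt(14)/14.
Sharp Poincaré constant on H^1_0(0, 1) is C_P = L/π = 1/π, achieved by sin(π·x).
A polynomial bump cannot attain the sharp Poincaré constant (only the first sine eigenfunction does), so the ratio is strictly less than C_P, consistent with ||u||_L² ≤ C_P ||u'||_L².


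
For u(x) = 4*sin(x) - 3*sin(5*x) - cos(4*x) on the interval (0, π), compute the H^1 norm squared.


||u||_{H^1(0,π)}^2 = 1972/15 + 283*π/2

u'(x) = 4*sin(4*x) + 4*cos(x) - 15*cos(5*x).
Expand u² and (u')² and integrate term by term on (0, π), using: for integers n ≥ 1, ∫_0^π sin²(nx) dx = ∫_0^π cos²(nx) dx = π/2; for n ≠ n', ∫_0^π sin(nx)sin(n'x) dx = ∫_0^π cos(nx)cos(n'x) dx = 0; and by product-to-sum, ∫_0^π sin(nx)cos(n'x) dx = ½∫_0^π [sin((n+n')x) + sin((n−n')x)] dx, which is 0 when n+n' is even and 2n/(n²−n'²) when n+n' is odd (it need not vanish on (0, π)).
  u² squared terms: (-1)²·∫cos(4x)² dx = 1·π/2 = π/2;  (-3)²·∫sin(5x)² dx = 9·π/2 = 9*π/2;  (4)²·∫sin(x)² dx = 16·π/2 = 8*π.
  u² cross terms: 2·(-1)·(-3)·∫cos(4x)·sin(5x) dx = 6·(10/9) = 20/3;  2·(-1)·(4)·∫cos(4x)·sin(x) dx = -8·(-2/15) = 16/15;  2·(-3)·(4)·∫sin(5x)·sin(x) dx = -24·(0) = 0.
  So ∫_0^π u² dx = π/2 + 9*π/2 + 8*π + 20/3 + 16/15 + 0 = 116/15 + 13*π.
  (u')² squared terms: (-15)²·∫cos(5x)² dx = 225·π/2 = 225*π/2;  (4)²·∫cos(x)² dx = 16·π/2 = 8*π;  (4)²·∫sin(4x)² dx = 16·π/2 = 8*π.
  (u')² cross terms: 2·(-15)·(4)·∫cos(5x)·cos(x) dx = -120·(0) = 0;  2·(-15)·(4)·∫cos(5x)·sin(4x) dx = -120·(-8/9) = 320/3;  2·(4)·(4)·∫cos(x)·sin(4x) dx = 32·(8/15) = 256/15.
  So ∫_0^π (u')² dx = 225*π/2 + 8*π + 8*π + 0 + 320/3 + 256/15 = 1856/15 + 257*π/2.
||u||_{H^1}^2 = (116/15 + 13*π) + (1856/15 + 257*π/2) = 1972/15 + 283*π/2.


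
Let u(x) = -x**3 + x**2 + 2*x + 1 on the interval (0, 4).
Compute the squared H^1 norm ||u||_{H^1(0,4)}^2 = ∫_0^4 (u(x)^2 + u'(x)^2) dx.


||u||_{H^1}^2 = 57308/35

The H^1 norm (squared) on an interval (0, L) is
  ||u||_{H^1}^2 = ∫_0^L u(x)^2 dx + ∫_0^L u'(x)^2 dx.
Compute u'(x) = -3*x**2 + 2*x + 2.
Then u(x)^2 = x**6 - 2*x**5 - 3*x**4 + 2*x**3 + 6*x**2 + 4*x + 1 and u'(x)^2 = 9*x**4 - 12*x**3 - 8*x**2 + 8*x + 4.
Integrate each monomial from 0 to 4 using ∫_0^4 c·x^n dx = c·4^(n+1)/(n+1):
  ∫_0^4 u(x)^2 dx = ∫_0^4 (x^6 - 2*x^5 - 3*x^4 + 2*x^3 + 6*x^2 + 4*x + 1) dx. Term by term:
    ∫_0^4 x^6 dx = 16384/7;  ∫_0^4 -2*x^5 dx = -4096/3;  ∫_0^4 -3*x^4 dx = -3072/5;
    ∫_0^4 2*x^3 dx = 128;  ∫_0^4 6*x^2 dx = 128;  ∫_0^4 4*x dx = 32;
    ∫_0^4 1 dx = 4.
  Sum: 16384/7 − 4096/3 − 3072/5 + 128 + 128 + 32 + 4 = 68548/105.
  ∫_0^4 u'(x)^2 dx = ∫_0^4 (9*x^4 - 12*x^3 - 8*x^2 + 8*x + 4) dx. Term by term:
    ∫_0^4 9*x^4 dx = 9216/5;  ∫_0^4 -12*x^3 dx = -768;  ∫_0^4 -8*x^2 dx = -512/3;
    ∫_0^4 8*x dx = 64;  ∫_0^4 4 dx = 16.
  Sum: 9216/5 − 768 − 512/3 + 64 + 16 = 14768/15.
Adding: ||u||_{H^1}^2 = 68548/105 + 14768/15 = 57308/35.


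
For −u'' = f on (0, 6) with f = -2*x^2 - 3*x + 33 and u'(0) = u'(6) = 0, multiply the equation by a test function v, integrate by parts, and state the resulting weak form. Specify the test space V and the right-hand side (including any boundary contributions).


V = H^1(0, 6) (no boundary constraint on v; u is determined up to an additive constant); weak form: ∫_0^6 u'v' dx = ∫_0^6 (-2*x^2 - 3*x + 33) v dx for all v ∈ V.

Multiply both sides by a test function v and integrate from 0 to 6:
  ∫_0^6 −u''(x) v(x) dx = ∫_0^6 f(x) v(x) dx.
Integrate the LHS by parts once:
  ∫_0^6 −u'' v dx = −[u'(x) v(x)]_0^6 + ∫_0^6 u'(x) v'(x) dx.
Thus ∫_0^6 u'(x) v'(x) dx = ∫_0^6 f(x) v(x) dx + [u'(x) v(x)]_0^6.
Choose V so that boundary terms are either known or forced to vanish.
u has homogeneous Neumann: u'(0) = u'(6) = 0. So [u' v]_0^6 = 0·v(6) − 0·v(0) = 0 for any v; take V = H^1(0, 6).
Weak formulation: find u (satisfying any essential BC) such that ∫_0^6 u'(x) v'(x) dx = ∫_0^6 f v dx for all v ∈ V (homogeneous Neumann, so boundary terms vanish).
Substituting f(x) = -2*x^2 - 3*x + 33, the right-hand side is ∫_0^6 (-2*x^2 - 3*x + 33) v dx.
Compatibility check (pure Neumann): taking v ≡ 1 ∈ V gives 0 = ∫_0^6 f dx + (0) − (0), i.e. ∫_0^6 f dx must equal u'(0) − u'(6) = 0. Indeed ∫_0^6 (-2*x^2 - 3*x + 33) dx = 0, so the data are compatible. The solution is then unique only up to an additive constant (fix it e.g. by requiring ∫_0^6 u dx = 0).


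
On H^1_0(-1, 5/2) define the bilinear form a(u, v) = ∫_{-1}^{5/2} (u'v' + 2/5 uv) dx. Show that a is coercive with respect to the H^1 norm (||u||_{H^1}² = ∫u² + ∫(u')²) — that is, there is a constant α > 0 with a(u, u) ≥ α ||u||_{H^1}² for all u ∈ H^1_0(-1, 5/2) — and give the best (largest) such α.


α = 2*(49 + 10*π^2)/(5*(4*π^2 + 49))

Coercivity of a(·,·) on H^1_0(-1, 5/2) means a(u, u) ≥ α ||u||_{H^1}² for every u ∈ H^1_0.
The interval has length L = 7/2, and Poincaré/coercivity depend only on L. Here a(u, u) = ∫(u')² + (2/5)·∫u².
Here 0 < c = 2/5 < 1. The condition a(u,u) ≥ α||u||_{H^1}² reads (1−α)∫(u')² ≥ (α−c)∫u². Any admissible α is ≤ 1 (rapidly oscillating u have ∫u²/∫(u')² → 0), and α = 1 would force 0 ≥ (1−c)∫u², impossible since c < 1; so 1−α > 0. By the sharp Poincaré inequality on H^1_0 of an interval of length L, ∫(u')² ≥ (π/L)²∫u² with equality for the first sine mode sin(π(x−x₀)/L) (x₀ the left endpoint), so the inequality holds for all u iff (1−α)(π/L)² ≥ α − c, i.e. α ≤ ((π/L)² + c)/((π/L)² + 1) = (1 + c(L/π)²)/(1 + (L/π)²). With (π/L)² = 4*π^2/49 and c = 2/5, the largest admissible constant is α = ((π/L)² + c)/((π/L)² + 1).
Simplifying, α = 2*(49 + 10*π^2)/(5*(4*π^2 + 49)).


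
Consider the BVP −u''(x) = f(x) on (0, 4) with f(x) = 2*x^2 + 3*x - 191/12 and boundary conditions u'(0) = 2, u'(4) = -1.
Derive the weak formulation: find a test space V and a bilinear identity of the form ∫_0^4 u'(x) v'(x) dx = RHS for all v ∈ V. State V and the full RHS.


V = H^1(0, 4) (v unrestricted at boundary; u is determined up to an additive constant); weak form: ∫_0^4 u'v' dx = ∫_0^4 (2*x^2 + 3*x - 191/12) v dx − v(4) − 2·v(0) for all v ∈ V.

Multiply both sides by a test function v and integrate from 0 to 4:
  ∫_0^4 −u''(x) v(x) dx = ∫_0^4 f(x) v(x) dx.
Integrate the LHS by parts once:
  ∫_0^4 −u'' v dx = −[u'(x) v(x)]_0^4 + ∫_0^4 u'(x) v'(x) dx.
Thus ∫_0^4 u'(x) v'(x) dx = ∫_0^4 f(x) v(x) dx + [u'(x) v(x)]_0^4.
Choose V so that boundary terms are either known or forced to vanish.
u has inhomogeneous Neumann u'(0) = 2, u'(4) = -1. [u' v]_0^4 = (-1)·v(4) − (2)·v(0) = − v(4) − 2·v(0). Take V = H^1(0, 4); boundary term becomes part of RHS.
Weak formulation: find u (satisfying any essential BC) such that ∫_0^4 u'(x) v'(x) dx = ∫_0^4 f v dx − v(4) − 2·v(0) for all v ∈ V (Neumann data are natural BCs: they enter the RHS as boundary terms).
Substituting f(x) = 2*x^2 + 3*x - 191/12, the right-hand side is ∫_0^4 (2*x^2 + 3*x - 191/12) v dx − v(4) − 2·v(0).
Compatibility check (pure Neumann): taking v ≡ 1 ∈ V gives 0 = ∫_0^4 f dx + (-1) − (2), i.e. ∫_0^4 f dx must equal u'(0) − u'(4) = 3. Indeed ∫_0^4 (2*x^2 + 3*x - 191/12) dx = 3, so the data are compatible. The solution is then unique only up to an additive constant (fix it e.g. by requiring ∫_0^4 u dx = 0).


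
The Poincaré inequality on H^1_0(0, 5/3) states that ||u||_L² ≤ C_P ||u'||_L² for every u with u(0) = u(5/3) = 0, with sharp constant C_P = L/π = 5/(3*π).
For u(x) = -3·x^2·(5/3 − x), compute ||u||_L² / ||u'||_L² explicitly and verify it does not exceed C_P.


||u||_L² / ||u'||_L² = 5*sqrt(14)/42 < C_P = 5/(3*π).

u(x) = -3·x^2·(5/3 − x), so u'(x) = x*(9*x - 10).
u(x) = -3·x^2·(5/3 − x) vanishes at x = 0 and x = 5/3, so u ∈ H^1_0(0, 5/3). Differentiate via the product rule and integrate the resulting polynomials term by term.
  ∫_0^5/3 u² dx = ∫_0^5/3 (9*x^6 - 30*x^5 + 25*x^4) dx. Term by term:
    ∫_0^5/3 9*x^6 dx = 78125/1701;  ∫_0^5/3 -30*x^5 dx = -78125/729;  ∫_0^5/3 25*x^4 dx = 15625/243.
  Sum: 78125/1701 − 78125/729 + 15625/243 = 15625/5103.
  ∫_0^5/3 (u')² dx = ∫_0^5/3 (81*x^4 - 180*x^3 + 100*x^2) dx. Term by term:
    ∫_0^5/3 81*x^4 dx = 625/3;  ∫_0^5/3 -180*x^3 dx = -3125/9;  ∫_0^5/3 100*x^2 dx = 12500/81.
  Sum: 625/3 − 3125/9 + 12500/81 = 1250/81.
∫_0^5/3 u² dx = 15625/5103, so ||u||_L² = 125*sqrt(7)/189.
∫_0^5/3 (u')² dx = 1250/81, so ||u'||_L² = 25*sqrt(2)/9.
Ratio ||u||_L² / ||u'||_L² = 5*sqrt(14)/42.
Sharp Poincaré constant on H^1_0(0, 5/3) is C_P = L/π = 5/(3*π), achieved by sin(3*π/5·x).
A polynomial bump cannot attain the sharp Poincaré constant (only the first sine eigenfunction does), so the ratio is strictly less than C_P, consistent with ||u||_L² ≤ C_P ||u'||_L².


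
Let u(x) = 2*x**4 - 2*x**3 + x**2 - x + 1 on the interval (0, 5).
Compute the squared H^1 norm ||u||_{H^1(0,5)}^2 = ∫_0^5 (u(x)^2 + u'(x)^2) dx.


||u||_{H^1}^2 = 132530935/126

The H^1 norm (squared) on an interval (0, L) is
  ||u||_{H^1}^2 = ∫_0^L u(x)^2 dx + ∫_0^L u'(x)^2 dx.
Compute u'(x) = 8*x**3 - 6*x**2 + 2*x - 1.
Then u(x)^2 = 4*x**8 - 8*x**7 + 8*x**6 - 8*x**5 + 9*x**4 - 6*x**3 + 3*x**2 - 2*x + 1 and u'(x)^2 = 64*x**6 - 96*x**5 + 68*x**4 - 40*x**3 + 16*x**2 - 4*x + 1.
Integrate each monomial from 0 to 5 using ∫_0^5 c·x^n dx = c·5^(n+1)/(n+1):
  ∫_0^5 u(x)^2 dx = ∫_0^5 (4*x^8 - 8*x^7 + 8*x^6 - 8*x^5 + 9*x^4 - 6*x^3 + 3*x^2 - 2*x + 1) dx. Term by term:
    ∫_0^5 4*x^8 dx = 7812500/9;  ∫_0^5 -8*x^7 dx = -390625;  ∫_0^5 8*x^6 dx = 625000/7;
    ∫_0^5 -8*x^5 dx = -62500/3;  ∫_0^5 9*x^4 dx = 5625;  ∫_0^5 -6*x^3 dx = -1875/2;
    ∫_0^5 3*x^2 dx = 125;  ∫_0^5 -2*x dx = -25;  ∫_0^5 1 dx = 5.
  Sum: 7812500/9 − 390625 + 625000/7 − 62500/3 + 5625 − 1875/2 + 125 − 25 + 5 = 69385105/126.
  ∫_0^5 u'(x)^2 dx = ∫_0^5 (64*x^6 - 96*x^5 + 68*x^4 - 40*x^3 + 16*x^2 - 4*x + 1) dx. Term by term:
    ∫_0^5 64*x^6 dx = 5000000/7;  ∫_0^5 -96*x^5 dx = -250000;  ∫_0^5 68*x^4 dx = 42500;
    ∫_0^5 -40*x^3 dx = -6250;  ∫_0^5 16*x^2 dx = 2000/3;  ∫_0^5 -4*x dx = -50;
    ∫_0^5 1 dx = 5.
  Sum: 5000000/7 − 250000 + 42500 − 6250 + 2000/3 − 50 + 5 = 10524305/21.
Adding: ||u||_{H^1}^2 = 69385105/126 + 10524305/21 = 132530935/126.


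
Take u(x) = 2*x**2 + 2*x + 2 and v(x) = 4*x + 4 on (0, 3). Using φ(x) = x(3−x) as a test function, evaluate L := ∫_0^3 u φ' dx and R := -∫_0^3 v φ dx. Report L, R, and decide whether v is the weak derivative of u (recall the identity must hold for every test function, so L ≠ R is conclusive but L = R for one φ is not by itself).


LHS = -36, RHS = -45. No, v is not the weak derivative of u.

u(x) = 2*x**2 + 2*x + 2, classical derivative u'(x) = 4*x + 2.
φ(x) = x(3−x), so φ'(x) = 3 - 2*x.
Note φ(0) = φ(3) = 0, so the boundary term u·φ vanishes.
LHS = ∫_0^3 u(x) φ'(x) dx = ∫_0^3 (-4*x^3 + 2*x^2 + 2*x + 6) dx. Term by term:
  ∫_0^3 -4*x^3 dx = -81;  ∫_0^3 2*x^2 dx = 18;  ∫_0^3 2*x dx = 9;
  ∫_0^3 6 dx = 18.
Sum: -81 + 18 + 9 + 18 = -36.
So LHS = -36.
∫_0^3 v(x) φ(x) dx = ∫_0^3 (-4*x^3 + 8*x^2 + 12*x) dx. Term by term:
  ∫_0^3 -4*x^3 dx = -81;  ∫_0^3 8*x^2 dx = 72;  ∫_0^3 12*x dx = 54.
Sum: -81 + 72 + 54 = 45.
So RHS = -∫_0^3 v(x) φ(x) dx = -45.
LHS − RHS = 9 ≠ 0, so the identity fails.
(For a valid weak derivative the identity must hold for EVERY test function, in particular this one. The failure shows v is NOT the weak derivative of u.)
Correct weak derivative would be u'(x) = 4*x + 2.


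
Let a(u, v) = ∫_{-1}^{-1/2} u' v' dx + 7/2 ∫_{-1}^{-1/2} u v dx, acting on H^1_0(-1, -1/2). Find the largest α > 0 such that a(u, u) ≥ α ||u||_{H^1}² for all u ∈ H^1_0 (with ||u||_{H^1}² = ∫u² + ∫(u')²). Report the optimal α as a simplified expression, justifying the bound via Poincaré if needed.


α = 1

Coercivity of a(·,·) on H^1_0(-1, -1/2) means a(u, u) ≥ α ||u||_{H^1}² for every u ∈ H^1_0.
The interval has length L = 1/2, and Poincaré/coercivity depend only on L. Here a(u, u) = ∫(u')² + (7/2)·∫u².
Here c = 7/2 ≥ 1, so a(u,u) = ∫(u')² + c∫u² ≥ ∫(u')² + ∫u² = ||u||_{H^1}², i.e. α = 1 works. No larger α is possible: a(u,u) ≥ α||u||_{H^1}² means (1−α)∫(u')² ≥ (α−c)∫u², and for the modes u_n = sin(nπ(x−x₀)/L) (x₀ the left endpoint) one has ∫u_n²/∫(u_n')² = (L/(nπ))² → 0, so a(u_n,u_n)/||u_n||_{H^1}² → 1. Hence the optimal constant is α = 1.
Therefore α = 1.


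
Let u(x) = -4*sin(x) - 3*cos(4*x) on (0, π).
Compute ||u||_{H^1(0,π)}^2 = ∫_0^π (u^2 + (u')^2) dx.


||u||_{H^1(0,π)}^2 = -272/5 + 185*π/2

u'(x) = 12*sin(4*x) - 4*cos(x).
Expand u² and (u')² and integrate term by term on (0, π), using: for integers n ≥ 1, ∫_0^π sin²(nx) dx = ∫_0^π cos²(nx) dx = π/2; for n ≠ n', ∫_0^π sin(nx)sin(n'x) dx = ∫_0^π cos(nx)cos(n'x) dx = 0; and by product-to-sum, ∫_0^π sin(nx)cos(n'x) dx = ½∫_0^π [sin((n+n')x) + sin((n−n')x)] dx, which is 0 when n+n' is even and 2n/(n²−n'²) when n+n' is odd (it need not vanish on (0, π)).
  u² squared terms: (-4)²·∫sin(x)² dx = 16·π/2 = 8*π;  (-3)²·∫cos(4x)² dx = 9·π/2 = 9*π/2.
  u² cross terms: 2·(-4)·(-3)·∫sin(x)·cos(4x) dx = 24·(-2/15) = -16/5.
  So ∫_0^π u² dx = 8*π + 9*π/2 − 16/5 = -16/5 + 25*π/2.
  (u')² squared terms: (-4)²·∫cos(x)² dx = 16·π/2 = 8*π;  (12)²·∫sin(4x)² dx = 144·π/2 = 72*π.
  (u')² cross terms: 2·(-4)·(12)·∫cos(x)·sin(4x) dx = -96·(8/15) = -256/5.
  So ∫_0^π (u')² dx = 8*π + 72*π − 256/5 = -256/5 + 80*π.
||u||_{H^1}^2 = (-16/5 + 25*π/2) + (-256/5 + 80*π) = -272/5 + 185*π/2.


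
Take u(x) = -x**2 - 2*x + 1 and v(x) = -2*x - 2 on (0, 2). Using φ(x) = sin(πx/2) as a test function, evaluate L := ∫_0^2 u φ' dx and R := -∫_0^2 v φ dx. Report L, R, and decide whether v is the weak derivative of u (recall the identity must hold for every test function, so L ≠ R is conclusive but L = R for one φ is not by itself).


LHS = 16/π, RHS = 16/π. Yes, v = u' weakly.

u(x) = -x**2 - 2*x + 1, classical derivative u'(x) = -2*x - 2.
φ(x) = sin(πx/2), so φ'(x) = π*cos(π*x/2)/2.
Note φ(0) = φ(2) = 0, so the boundary term u·φ vanishes.
LHS = ∫_0^2 u(x) φ'(x) dx = ∫_0^2 (-π*x^2*cos(π*x/2)/2 - π*x*cos(π*x/2) + π*cos(π*x/2)/2) dx. Term by term:
  ∫_0^2 π*cos(π*x/2)/2 dx = 0;  ∫_0^2 -π*x*cos(π*x/2) dx = 8/π;  ∫_0^2 -π*x^2*cos(π*x/2)/2 dx = 8/π.
Sum: 0 + 8/π + 8/π = 16/π.
So LHS = 16/π.
∫_0^2 v(x) φ(x) dx = ∫_0^2 (-2*x*sin(π*x/2) - 2*sin(π*x/2)) dx. Term by term:
  ∫_0^2 -2*sin(π*x/2) dx = -8/π;  ∫_0^2 -2*x*sin(π*x/2) dx = -8/π.
Sum: -8/π − 8/π = -16/π.
So RHS = -∫_0^2 v(x) φ(x) dx = 16/π.
LHS = RHS, so the identity holds for this test φ.
Moreover u is smooth here and v(x) = u'(x) = -2*x - 2 pointwise, so the identity holds for every test function. Hence v is the weak derivative of u.


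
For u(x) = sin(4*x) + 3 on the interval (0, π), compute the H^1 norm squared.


||u||_{H^1(0,π)}^2 = 35*π/2

u'(x) = 4*cos(4*x).
Expand u² and (u')² and integrate term by term on (0, π), using: for integers n ≥ 1, ∫_0^π sin²(nx) dx = ∫_0^π cos²(nx) dx = π/2; for n ≠ n', ∫_0^π sin(nx)sin(n'x) dx = ∫_0^π cos(nx)cos(n'x) dx = 0; and by product-to-sum, ∫_0^π sin(nx)cos(n'x) dx = ½∫_0^π [sin((n+n')x) + sin((n−n')x)] dx, which is 0 when n+n' is even and 2n/(n²−n'²) when n+n' is odd (it need not vanish on (0, π)). For the constant mode: ∫_0^π 1 dx = π, ∫_0^π cos(nx) dx = 0, ∫_0^π sin(nx) dx = (1−(−1)^n)/n.
  u² squared terms: (3)²·∫1 dx = 9·π = 9*π;  (1)²·∫sin(4x)² dx = 1·π/2 = π/2.
  u² cross terms: 2·(3)·(1)·∫1·sin(4x) dx = 6·(0) = 0.
  So ∫_0^π u² dx = 9*π + π/2 + 0 = 19*π/2.
  (u')² squared terms: (4)²·∫cos(4x)² dx = 16·π/2 = 8*π.
  So ∫_0^π (u')² dx = 8*π.
||u||_{H^1}^2 = (19*π/2) + (8*π) = 35*π/2.


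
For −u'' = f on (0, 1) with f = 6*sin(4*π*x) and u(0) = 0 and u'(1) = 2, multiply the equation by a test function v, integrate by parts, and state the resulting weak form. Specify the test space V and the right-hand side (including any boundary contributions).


V = {v ∈ H^1(0, 1) : v(0) = 0} (test functions vanish at x = 0 where u is specified); weak form: ∫_0^1 u'v' dx = ∫_0^1 (6*sin(4*π*x)) v dx + 2·v(1) for all v ∈ V.

Multiply both sides by a test function v and integrate from 0 to 1:
  ∫_0^1 −u''(x) v(x) dx = ∫_0^1 f(x) v(x) dx.
Integrate the LHS by parts once:
  ∫_0^1 −u'' v dx = −[u'(x) v(x)]_0^1 + ∫_0^1 u'(x) v'(x) dx.
Thus ∫_0^1 u'(x) v'(x) dx = ∫_0^1 f(x) v(x) dx + [u'(x) v(x)]_0^1.
Choose V so that boundary terms are either known or forced to vanish.
Mixed BC: u(0) = 0 (Dirichlet) and u'(1) = 2 (Neumann). Define V = {v ∈ H^1(0, 1) : v(0) = 0}. Then [u' v]_0^1 = u'(1)·v(1) − u'(0)·0 = 2·v(1).
Weak formulation: find u (satisfying any essential BC) such that ∫_0^1 u'(x) v'(x) dx = ∫_0^1 f v dx + 2·v(1) for all v ∈ V (Dirichlet at 0 absorbed into V; Neumann datum at x = 1 contributes the boundary term).
Substituting f(x) = 6*sin(4*π*x), the right-hand side is ∫_0^1 (6*sin(4*π*x)) v dx + 2·v(1).


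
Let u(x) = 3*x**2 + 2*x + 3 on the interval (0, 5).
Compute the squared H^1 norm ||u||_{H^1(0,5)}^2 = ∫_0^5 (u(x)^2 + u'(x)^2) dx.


||u||_{H^1}^2 = 31295/3

The H^1 norm (squared) on an interval (0, L) is
  ||u||_{H^1}^2 = ∫_0^L u(x)^2 dx + ∫_0^L u'(x)^2 dx.
Compute u'(x) = 6*x + 2.
Then u(x)^2 = 9*x**4 + 12*x**3 + 22*x**2 + 12*x + 9 and u'(x)^2 = 36*x**2 + 24*x + 4.
Integrate each monomial from 0 to 5 using ∫_0^5 c·x^n dx = c·5^(n+1)/(n+1):
  ∫_0^5 u(x)^2 dx = ∫_0^5 (9*x^4 + 12*x^3 + 22*x^2 + 12*x + 9) dx. Term by term:
    ∫_0^5 9*x^4 dx = 5625;  ∫_0^5 12*x^3 dx = 1875;  ∫_0^5 22*x^2 dx = 2750/3;
    ∫_0^5 12*x dx = 150;  ∫_0^5 9 dx = 45.
  Sum: 5625 + 1875 + 2750/3 + 150 + 45 = 25835/3.
  ∫_0^5 u'(x)^2 dx = ∫_0^5 (36*x^2 + 24*x + 4) dx. Term by term:
    ∫_0^5 36*x^2 dx = 1500;  ∫_0^5 24*x dx = 300;  ∫_0^5 4 dx = 20.
  Sum: 1500 + 300 + 20 = 1820.
Adding: ||u||_{H^1}^2 = 25835/3 + 1820 = 31295/3.


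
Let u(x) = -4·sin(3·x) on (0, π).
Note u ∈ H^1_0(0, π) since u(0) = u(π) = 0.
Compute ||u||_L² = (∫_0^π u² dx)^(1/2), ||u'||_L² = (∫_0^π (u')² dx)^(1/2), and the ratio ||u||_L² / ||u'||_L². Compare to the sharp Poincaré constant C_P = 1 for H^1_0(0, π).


||u||_L² / ||u'||_L² = 1/3 < C_P = 1.

u(x) = -4·sin(3·x), so u'(x) = -12*cos(3*x).
Writing u(x) = A·sin(kπx/L) with A = -4 and k = 3, use ∫_0^L sin²(kπx/L) dx = L/2 and ∫_0^L cos²(kπx/L) dx = L/2.
u² = 16·sin²(3·x) and (u')² = 144·cos²(3·x), and each of sin², cos² integrates to L/2 = π/2 over (0, π).
∫_0^π u² dx = 8*π, so ||u||_L² = 2*sqrt(2)*sqrt(π).
∫_0^π (u')² dx = 72*π, so ||u'||_L² = 6*sqrt(2)*sqrt(π).
Ratio ||u||_L² / ||u'||_L² = 1/3.
Sharp Poincaré constant on H^1_0(0, π) is C_P = L/π = 1, achieved by sin(x).
This is the k = 3 harmonic; the ratio L/(kπ) is strictly less than C_P = L/π, consistent with the sharp inequality ||u||_L² ≤ C_P ||u'||_L².


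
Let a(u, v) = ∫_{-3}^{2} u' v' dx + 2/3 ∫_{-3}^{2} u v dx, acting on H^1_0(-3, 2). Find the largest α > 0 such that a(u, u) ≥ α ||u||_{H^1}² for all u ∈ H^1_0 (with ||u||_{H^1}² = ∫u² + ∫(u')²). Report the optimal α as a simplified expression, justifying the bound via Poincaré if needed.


α = (π^2 + 50/3)/(π^2 + 25)

Coercivity of a(·,·) on H^1_0(-3, 2) means a(u, u) ≥ α ||u||_{H^1}² for every u ∈ H^1_0.
The interval has length L = 5, and Poincaré/coercivity depend only on L. Here a(u, u) = ∫(u')² + (2/3)·∫u².
Here 0 < c = 2/3 < 1. The condition a(u,u) ≥ α||u||_{H^1}² reads (1−α)∫(u')² ≥ (α−c)∫u². Any admissible α is ≤ 1 (rapidly oscillating u have ∫u²/∫(u')² → 0), and α = 1 would force 0 ≥ (1−c)∫u², impossible since c < 1; so 1−α > 0. By the sharp Poincaré inequality on H^1_0 of an interval of length L, ∫(u')² ≥ (π/L)²∫u² with equality for the first sine mode sin(π(x−x₀)/L) (x₀ the left endpoint), so the inequality holds for all u iff (1−α)(π/L)² ≥ α − c, i.e. α ≤ ((π/L)² + c)/((π/L)² + 1) = (1 + c(L/π)²)/(1 + (L/π)²). With (π/L)² = π^2/25 and c = 2/3, the largest admissible constant is α = ((π/L)² + c)/((π/L)² + 1).
Simplifying, α = (π^2 + 50/3)/(π^2 + 25).


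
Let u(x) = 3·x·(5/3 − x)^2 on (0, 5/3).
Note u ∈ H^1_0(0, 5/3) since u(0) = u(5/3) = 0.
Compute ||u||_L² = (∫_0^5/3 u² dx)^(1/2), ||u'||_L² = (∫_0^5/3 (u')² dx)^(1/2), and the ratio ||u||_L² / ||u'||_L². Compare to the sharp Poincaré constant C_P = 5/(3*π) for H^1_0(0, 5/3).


||u||_L² / ||u'||_L² = 5*sqrt(14)/42 < C_P = 5/(3*π).

u(x) = 3·x·(5/3 − x)^2, so u'(x) = (x - 5/3)*(9*x - 5).
u(x) = 3·x·(5/3 − x)^2 vanishes at x = 0 and x = 5/3, so u ∈ H^1_0(0, 5/3). Differentiate via the product rule and integrate the resulting polynomials term by term.
  ∫_0^5/3 u² dx = ∫_0^5/3 (9*x^6 - 60*x^5 + 150*x^4 - 500*x^3/3 + 625*x^2/9) dx. Term by term:
    ∫_0^5/3 9*x^6 dx = 78125/1701;  ∫_0^5/3 -60*x^5 dx = -156250/729;  ∫_0^5/3 150*x^4 dx = 31250/81;
    ∫_0^5/3 -500*x^3/3 dx = -78125/243;  ∫_0^5/3 625*x^2/9 dx = 78125/729.
  Sum: 78125/1701 − 156250/729 + 31250/81 − 78125/243 + 78125/729 = 15625/5103.
  ∫_0^5/3 (u')² dx = ∫_0^5/3 (81*x^4 - 360*x^3 + 550*x^2 - 1000*x/3 + 625/9) dx. Term by term:
    ∫_0^5/3 81*x^4 dx = 625/3;  ∫_0^5/3 -360*x^3 dx = -6250/9;  ∫_0^5/3 550*x^2 dx = 68750/81;
    ∫_0^5/3 -1000*x/3 dx = -12500/27;  ∫_0^5/3 625/9 dx = 3125/27.
  Sum: 625/3 − 6250/9 + 68750/81 − 12500/27 + 3125/27 = 1250/81.
∫_0^5/3 u² dx = 15625/5103, so ||u||_L² = 125*sqrt(7)/189.
∫_0^5/3 (u')² dx = 1250/81, so ||u'||_L² = 25*sqrt(2)/9.
Ratio ||u||_L² / ||u'||_L² = 5*sqrt(14)/42.
Sharp Poincaré constant on H^1_0(0, 5/3) is C_P = L/π = 5/(3*π), achieved by sin(3*π/5·x).
A polynomial bump cannot attain the sharp Poincaré constant (only the first sine eigenfunction does), so the ratio is strictly less than C_P, consistent with ||u||_L² ≤ C_P ||u'||_L².


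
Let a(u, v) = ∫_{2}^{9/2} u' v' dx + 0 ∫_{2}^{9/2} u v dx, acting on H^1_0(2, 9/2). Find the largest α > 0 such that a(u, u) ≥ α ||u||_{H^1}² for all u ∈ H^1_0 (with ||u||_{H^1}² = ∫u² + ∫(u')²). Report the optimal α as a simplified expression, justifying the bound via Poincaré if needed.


α = 4*π^2/(25 + 4*π^2)

Coercivity of a(·,·) on H^1_0(2, 9/2) means a(u, u) ≥ α ||u||_{H^1}² for every u ∈ H^1_0.
The interval has length L = 5/2, and Poincaré/coercivity depend only on L. Here a(u, u) = ∫(u')² + (0)·∫u².
Here c = 0, so a(u,u) = ∫(u')² alone. The condition a(u,u) ≥ α||u||_{H^1}² reads (1−α)∫(u')² ≥ (α−c)∫u². Any admissible α is ≤ 1 (rapidly oscillating u have ∫u²/∫(u')² → 0), and α = 1 would force 0 ≥ (1−c)∫u², impossible since c < 1; so 1−α > 0. By the sharp Poincaré inequality on H^1_0 of an interval of length L, ∫(u')² ≥ (π/L)²∫u² with equality for the first sine mode sin(π(x−x₀)/L) (x₀ the left endpoint), so the inequality holds for all u iff (1−α)(π/L)² ≥ α − c, i.e. α ≤ ((π/L)² + c)/((π/L)² + 1) = (1 + c(L/π)²)/(1 + (L/π)²). (Direct route, valid since c ≤ 0: Poincaré gives c∫u² ≥ c(L/π)²∫(u')², so a(u,u) ≥ (1 + c(L/π)²)∫(u')², while ||u||_{H^1}² ≤ (1 + (L/π)²)∫(u')²; dividing yields the same α.) With (π/L)² = 4*π^2/25 and c = 0, the largest admissible constant is α = ((π/L)² + c)/((π/L)² + 1).
Simplifying, α = 4*π^2/(25 + 4*π^2).


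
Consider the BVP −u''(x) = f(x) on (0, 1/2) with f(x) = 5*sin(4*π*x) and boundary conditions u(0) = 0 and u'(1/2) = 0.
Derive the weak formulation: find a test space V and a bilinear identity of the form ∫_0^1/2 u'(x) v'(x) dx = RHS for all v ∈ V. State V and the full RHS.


V = {v ∈ H^1(0, 1/2) : v(0) = 0} (test functions vanish at x = 0 where u is specified); weak form: ∫_0^1/2 u'v' dx = ∫_0^1/2 (5*sin(4*π*x)) v dx for all v ∈ V.

Multiply both sides by a test function v and integrate from 0 to 1/2:
  ∫_0^1/2 −u''(x) v(x) dx = ∫_0^1/2 f(x) v(x) dx.
Integrate the LHS by parts once:
  ∫_0^1/2 −u'' v dx = −[u'(x) v(x)]_0^1/2 + ∫_0^1/2 u'(x) v'(x) dx.
Thus ∫_0^1/2 u'(x) v'(x) dx = ∫_0^1/2 f(x) v(x) dx + [u'(x) v(x)]_0^1/2.
Choose V so that boundary terms are either known or forced to vanish.
Mixed BC: u(0) = 0 (Dirichlet) and u'(1/2) = 0 (Neumann). Define V = {v ∈ H^1(0, 1/2) : v(0) = 0}. Then [u' v]_0^1/2 = u'(1/2)·v(1/2) − u'(0)·0 = 0.
Weak formulation: find u (satisfying any essential BC) such that ∫_0^1/2 u'(x) v'(x) dx = ∫_0^1/2 f v dx for all v ∈ V (Dirichlet at 0 absorbed into V; the Neumann datum at x = 1/2 is zero, so no boundary term remains).
Substituting f(x) = 5*sin(4*π*x), the right-hand side is ∫_0^1/2 (5*sin(4*π*x)) v dx.


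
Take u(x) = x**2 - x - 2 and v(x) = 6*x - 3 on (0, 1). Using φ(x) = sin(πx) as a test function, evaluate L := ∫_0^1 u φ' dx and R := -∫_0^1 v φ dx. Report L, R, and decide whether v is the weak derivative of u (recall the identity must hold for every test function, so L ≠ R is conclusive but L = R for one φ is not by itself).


LHS = 0, RHS = 0. No, v is not the weak derivative of u.

u(x) = x**2 - x - 2, classical derivative u'(x) = 2*x - 1.
φ(x) = sin(πx), so φ'(x) = π*cos(π*x).
Note φ(0) = φ(1) = 0, so the boundary term u·φ vanishes.
LHS = ∫_0^1 u(x) φ'(x) dx = ∫_0^1 (π*x^2*cos(π*x) - π*x*cos(π*x) - 2*π*cos(π*x)) dx. Term by term:
  ∫_0^1 -2*π*cos(π*x) dx = 0;  ∫_0^1 π*x^2*cos(π*x) dx = -2/π;  ∫_0^1 -π*x*cos(π*x) dx = 2/π.
Sum: 0 − 2/π + 2/π = 0.
So LHS = 0.
∫_0^1 v(x) φ(x) dx = ∫_0^1 (6*x*sin(π*x) - 3*sin(π*x)) dx. Term by term:
  ∫_0^1 -3*sin(π*x) dx = -6/π;  ∫_0^1 6*x*sin(π*x) dx = 6/π.
Sum: -6/π + 6/π = 0.
So RHS = -∫_0^1 v(x) φ(x) dx = 0.
LHS = RHS, so the identity holds for this particular φ. But this is necessary, not sufficient: a weak derivative must satisfy the identity for EVERY test function in C_c^∞(0, 1).
Here u is smooth, so its weak derivative equals its classical derivative u'(x) = 2*x - 1. Since v(x) = 6*x - 3 ≠ u'(x), v is NOT the weak derivative of u — the agreement for this single φ is a coincidence (the difference v − u' happens to be L²-orthogonal to this φ).


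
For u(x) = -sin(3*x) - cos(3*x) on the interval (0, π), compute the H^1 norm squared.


||u||_{H^1(0,π)}^2 = 10*π

u'(x) = 3*sin(3*x) - 3*cos(3*x).
Expand u² and (u')² and integrate term by term on (0, π), using: for integers n ≥ 1, ∫_0^π sin²(nx) dx = ∫_0^π cos²(nx) dx = π/2; for n ≠ n', ∫_0^π sin(nx)sin(n'x) dx = ∫_0^π cos(nx)cos(n'x) dx = 0; and by product-to-sum, ∫_0^π sin(nx)cos(n'x) dx = ½∫_0^π [sin((n+n')x) + sin((n−n')x)] dx, which is 0 when n+n' is even and 2n/(n²−n'²) when n+n' is odd (it need not vanish on (0, π)).
  u² squared terms: (-1)²·∫cos(3x)² dx = 1·π/2 = π/2;  (-1)²·∫sin(3x)² dx = 1·π/2 = π/2.
  u² cross terms: 2·(-1)·(-1)·∫cos(3x)·sin(3x) dx = 2·(0) = 0.
  So ∫_0^π u² dx = π/2 + π/2 + 0 = π.
  (u')² squared terms: (-3)²·∫cos(3x)² dx = 9·π/2 = 9*π/2;  (3)²·∫sin(3x)² dx = 9·π/2 = 9*π/2.
  (u')² cross terms: 2·(-3)·(3)·∫cos(3x)·sin(3x) dx = -18·(0) = 0.
  So ∫_0^π (u')² dx = 9*π/2 + 9*π/2 + 0 = 9*π.
||u||_{H^1}^2 = (π) + (9*π) = 10*π.


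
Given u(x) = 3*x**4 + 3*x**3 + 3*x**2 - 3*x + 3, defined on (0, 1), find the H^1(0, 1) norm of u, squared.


||u||_{H^1}^2 = 15887/140

The H^1 norm (squared) on an interval (0, L) is
  ||u||_{H^1}^2 = ∫_0^L u(x)^2 dx + ∫_0^L u'(x)^2 dx.
Compute u'(x) = 12*x**3 + 9*x**2 + 6*x - 3.
Then u(x)^2 = 9*x**8 + 18*x**7 + 27*x**6 + 9*x**4 + 27*x**2 - 18*x + 9 and u'(x)^2 = 144*x**6 + 216*x**5 + 225*x**4 + 36*x**3 - 18*x**2 - 36*x + 9.
Integrate each monomial from 0 to 1 using ∫_0^1 c·x^n dx = c·1^(n+1)/(n+1):
  ∫_0^1 u(x)^2 dx = ∫_0^1 (9*x^8 + 18*x^7 + 27*x^6 + 9*x^4 + 27*x^2 - 18*x + 9) dx. Term by term:
    ∫_0^1 9*x^8 dx = 1;  ∫_0^1 18*x^7 dx = 9/4;  ∫_0^1 27*x^6 dx = 27/7;
    ∫_0^1 9*x^4 dx = 9/5;  ∫_0^1 27*x^2 dx = 9;  ∫_0^1 -18*x dx = -9;
    ∫_0^1 9 dx = 9.
  Sum: 1 + 9/4 + 27/7 + 9/5 + 9 − 9 + 9 = 2507/140.
  ∫_0^1 u'(x)^2 dx = ∫_0^1 (144*x^6 + 216*x^5 + 225*x^4 + 36*x^3 - 18*x^2 - 36*x + 9) dx. Term by term:
    ∫_0^1 144*x^6 dx = 144/7;  ∫_0^1 216*x^5 dx = 36;  ∫_0^1 225*x^4 dx = 45;
    ∫_0^1 36*x^3 dx = 9;  ∫_0^1 -18*x^2 dx = -6;  ∫_0^1 -36*x dx = -18;
    ∫_0^1 9 dx = 9.
  Sum: 144/7 + 36 + 45 + 9 − 6 − 18 + 9 = 669/7.
Adding: ||u||_{H^1}^2 = 2507/140 + 669/7 = 15887/140.


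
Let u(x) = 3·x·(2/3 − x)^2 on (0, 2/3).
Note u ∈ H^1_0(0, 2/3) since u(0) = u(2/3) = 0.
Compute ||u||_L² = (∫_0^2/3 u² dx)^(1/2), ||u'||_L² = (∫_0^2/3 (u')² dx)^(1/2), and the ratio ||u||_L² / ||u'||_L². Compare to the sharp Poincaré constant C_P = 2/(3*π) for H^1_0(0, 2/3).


||u||_L² / ||u'||_L² = sqrt(14)/21 < C_P = 2/(3*π).

u(x) = 3·x·(2/3 − x)^2, so u'(x) = (x - 2/3)*(9*x - 2).
u(x) = 3·x·(2/3 − x)^2 vanishes at x = 0 and x = 2/3, so u ∈ H^1_0(0, 2/3). Differentiate via the product rule and integrate the resulting polynomials term by term.
  ∫_0^2/3 u² dx = ∫_0^2/3 (9*x^6 - 24*x^5 + 24*x^4 - 32*x^3/3 + 16*x^2/9) dx. Term by term:
    ∫_0^2/3 9*x^6 dx = 128/1701;  ∫_0^2/3 -24*x^5 dx = -256/729;  ∫_0^2/3 24*x^4 dx = 256/405;
    ∫_0^2/3 -32*x^3/3 dx = -128/243;  ∫_0^2/3 16*x^2/9 dx = 128/729.
  Sum: 128/1701 − 256/729 + 256/405 − 128/243 + 128/729 = 128/25515.
  ∫_0^2/3 (u')² dx = ∫_0^2/3 (81*x^4 - 144*x^3 + 88*x^2 - 64*x/3 + 16/9) dx. Term by term:
    ∫_0^2/3 81*x^4 dx = 32/15;  ∫_0^2/3 -144*x^3 dx = -64/9;  ∫_0^2/3 88*x^2 dx = 704/81;
    ∫_0^2/3 -64*x/3 dx = -128/27;  ∫_0^2/3 16/9 dx = 32/27.
  Sum: 32/15 − 64/9 + 704/81 − 128/27 + 32/27 = 64/405.
∫_0^2/3 u² dx = 128/25515, so ||u||_L² = 8*sqrt(70)/945.
∫_0^2/3 (u')² dx = 64/405, so ||u'||_L² = 8*sqrt(5)/45.
Ratio ||u||_L² / ||u'||_L² = sqrt(14)/21.
Sharp Poincaré constant on H^1_0(0, 2/3) is C_P = L/π = 2/(3*π), achieved by sin(3*π/2·x).
A polynomial bump cannot attain the sharp Poincaré constant (only the first sine eigenfunction does), so the ratio is strictly less than C_P, consistent with ||u||_L² ≤ C_P ||u'||_L².


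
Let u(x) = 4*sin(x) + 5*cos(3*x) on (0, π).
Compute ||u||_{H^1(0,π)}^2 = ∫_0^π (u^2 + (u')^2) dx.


||u||_{H^1(0,π)}^2 = 141*π

u'(x) = -15*sin(3*x) + 4*cos(x).
Expand u² and (u')² and integrate term by term on (0, π), using: for integers n ≥ 1, ∫_0^π sin²(nx) dx = ∫_0^π cos²(nx) dx = π/2; for n ≠ n', ∫_0^π sin(nx)sin(n'x) dx = ∫_0^π cos(nx)cos(n'x) dx = 0; and by product-to-sum, ∫_0^π sin(nx)cos(n'x) dx = ½∫_0^π [sin((n+n')x) + sin((n−n')x)] dx, which is 0 when n+n' is even and 2n/(n²−n'²) when n+n' is odd (it need not vanish on (0, π)).
  u² squared terms: (4)²·∫sin(x)² dx = 16·π/2 = 8*π;  (5)²·∫cos(3x)² dx = 25·π/2 = 25*π/2.
  u² cross terms: 2·(4)·(5)·∫sin(x)·cos(3x) dx = 40·(0) = 0.
  So ∫_0^π u² dx = 8*π + 25*π/2 + 0 = 41*π/2.
  (u')² squared terms: (-15)²·∫sin(3x)² dx = 225·π/2 = 225*π/2;  (4)²·∫cos(x)² dx = 16·π/2 = 8*π.
  (u')² cross terms: 2·(-15)·(4)·∫sin(3x)·cos(x) dx = -120·(0) = 0.
  So ∫_0^π (u')² dx = 225*π/2 + 8*π + 0 = 241*π/2.
||u||_{H^1}^2 = (41*π/2) + (241*π/2) = 141*π.


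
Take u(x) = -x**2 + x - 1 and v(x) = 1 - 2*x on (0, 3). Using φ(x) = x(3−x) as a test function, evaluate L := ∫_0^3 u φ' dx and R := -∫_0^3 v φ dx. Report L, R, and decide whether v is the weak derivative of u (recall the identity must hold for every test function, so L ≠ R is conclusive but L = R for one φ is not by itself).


LHS = 9, RHS = 9. Yes, v = u' weakly.

u(x) = -x**2 + x - 1, classical derivative u'(x) = 1 - 2*x.
φ(x) = x(3−x), so φ'(x) = 3 - 2*x.
Note φ(0) = φ(3) = 0, so the boundary term u·φ vanishes.
LHS = ∫_0^3 u(x) φ'(x) dx = ∫_0^3 (2*x^3 - 5*x^2 + 5*x - 3) dx. Term by term:
  ∫_0^3 2*x^3 dx = 81/2;  ∫_0^3 -5*x^2 dx = -45;  ∫_0^3 5*x dx = 45/2;
  ∫_0^3 -3 dx = -9.
Sum: 81/2 − 45 + 45/2 − 9 = 9.
So LHS = 9.
∫_0^3 v(x) φ(x) dx = ∫_0^3 (2*x^3 - 7*x^2 + 3*x) dx. Term by term:
  ∫_0^3 2*x^3 dx = 81/2;  ∫_0^3 -7*x^2 dx = -63;  ∫_0^3 3*x dx = 27/2.
Sum: 81/2 − 63 + 27/2 = -9.
So RHS = -∫_0^3 v(x) φ(x) dx = 9.
LHS = RHS, so the identity holds for this test φ.
Moreover u is smooth here and v(x) = u'(x) = 1 - 2*x pointwise, so the identity holds for every test function. Hence v is the weak derivative of u.


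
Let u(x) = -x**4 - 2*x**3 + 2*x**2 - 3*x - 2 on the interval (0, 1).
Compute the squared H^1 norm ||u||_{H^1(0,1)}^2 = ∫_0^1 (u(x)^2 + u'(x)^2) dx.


||u||_{H^1}^2 = 20809/630

The H^1 norm (squared) on an interval (0, L) is
  ||u||_{H^1}^2 = ∫_0^L u(x)^2 dx + ∫_0^L u'(x)^2 dx.
Compute u'(x) = -4*x**3 - 6*x**2 + 4*x - 3.
Then u(x)^2 = x**8 + 4*x**7 - 2*x**5 + 20*x**4 - 4*x**3 + x**2 + 12*x + 4 and u'(x)^2 = 16*x**6 + 48*x**5 + 4*x**4 - 24*x**3 + 52*x**2 - 24*x + 9.
Integrate each monomial from 0 to 1 using ∫_0^1 c·x^n dx = c·1^(n+1)/(n+1):
  ∫_0^1 u(x)^2 dx = ∫_0^1 (x^8 + 4*x^7 - 2*x^5 + 20*x^4 - 4*x^3 + x^2 + 12*x + 4) dx. Term by term:
    ∫_0^1 x^8 dx = 1/9;  ∫_0^1 4*x^7 dx = 1/2;  ∫_0^1 -2*x^5 dx = -1/3;
    ∫_0^1 20*x^4 dx = 4;  ∫_0^1 -4*x^3 dx = -1;  ∫_0^1 x^2 dx = 1/3;
    ∫_0^1 12*x dx = 6;  ∫_0^1 4 dx = 4.
  Sum: 1/9 + 1/2 − 1/3 + 4 − 1 + 1/3 + 6 + 4 = 245/18.
  ∫_0^1 u'(x)^2 dx = ∫_0^1 (16*x^6 + 48*x^5 + 4*x^4 - 24*x^3 + 52*x^2 - 24*x + 9) dx. Term by term:
    ∫_0^1 16*x^6 dx = 16/7;  ∫_0^1 48*x^5 dx = 8;  ∫_0^1 4*x^4 dx = 4/5;
    ∫_0^1 -24*x^3 dx = -6;  ∫_0^1 52*x^2 dx = 52/3;  ∫_0^1 -24*x dx = -12;
    ∫_0^1 9 dx = 9.
  Sum: 16/7 + 8 + 4/5 − 6 + 52/3 − 12 + 9 = 2039/105.
Adding: ||u||_{H^1}^2 = 245/18 + 2039/105 = 20809/630.


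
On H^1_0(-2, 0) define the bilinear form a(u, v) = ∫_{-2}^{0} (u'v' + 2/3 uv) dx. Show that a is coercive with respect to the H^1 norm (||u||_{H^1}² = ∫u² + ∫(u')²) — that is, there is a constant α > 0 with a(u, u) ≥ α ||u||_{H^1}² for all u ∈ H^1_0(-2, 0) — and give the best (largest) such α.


α = (8/3 + π^2)/(4 + π^2)

Coercivity of a(·,·) on H^1_0(-2, 0) means a(u, u) ≥ α ||u||_{H^1}² for every u ∈ H^1_0.
The interval has length L = 2, and Poincaré/coercivity depend only on L. Here a(u, u) = ∫(u')² + (2/3)·∫u².
Here 0 < c = 2/3 < 1. The condition a(u,u) ≥ α||u||_{H^1}² reads (1−α)∫(u')² ≥ (α−c)∫u². Any admissible α is ≤ 1 (rapidly oscillating u have ∫u²/∫(u')² → 0), and α = 1 would force 0 ≥ (1−c)∫u², impossible since c < 1; so 1−α > 0. By the sharp Poincaré inequality on H^1_0 of an interval of length L, ∫(u')² ≥ (π/L)²∫u² with equality for the first sine mode sin(π(x−x₀)/L) (x₀ the left endpoint), so the inequality holds for all u iff (1−α)(π/L)² ≥ α − c, i.e. α ≤ ((π/L)² + c)/((π/L)² + 1) = (1 + c(L/π)²)/(1 + (L/π)²). With (π/L)² = π^2/4 and c = 2/3, the largest admissible constant is α = ((π/L)² + c)/((π/L)² + 1).
Simplifying, α = (8/3 + π^2)/(4 + π^2).


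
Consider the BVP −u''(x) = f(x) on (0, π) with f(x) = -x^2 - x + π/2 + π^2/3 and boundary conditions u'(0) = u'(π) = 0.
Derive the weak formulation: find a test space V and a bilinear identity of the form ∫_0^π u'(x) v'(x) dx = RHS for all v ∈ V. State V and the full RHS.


V = H^1(0, π) (no boundary constraint on v; u is determined up to an additive constant); weak form: ∫_0^π u'v' dx = ∫_0^π (-x^2 - x + π/2 + π^2/3) v dx for all v ∈ V.

Multiply both sides by a test function v and integrate from 0 to π:
  ∫_0^π −u''(x) v(x) dx = ∫_0^π f(x) v(x) dx.
Integrate the LHS by parts once:
  ∫_0^π −u'' v dx = −[u'(x) v(x)]_0^π + ∫_0^π u'(x) v'(x) dx.
Thus ∫_0^π u'(x) v'(x) dx = ∫_0^π f(x) v(x) dx + [u'(x) v(x)]_0^π.
Choose V so that boundary terms are either known or forced to vanish.
u has homogeneous Neumann: u'(0) = u'(π) = 0. So [u' v]_0^π = 0·v(π) − 0·v(0) = 0 for any v; take V = H^1(0, π).
Weak formulation: find u (satisfying any essential BC) such that ∫_0^π u'(x) v'(x) dx = ∫_0^π f v dx for all v ∈ V (homogeneous Neumann, so boundary terms vanish).
Substituting f(x) = -x^2 - x + π/2 + π^2/3, the right-hand side is ∫_0^π (-x^2 - x + π/2 + π^2/3) v dx.
Compatibility check (pure Neumann): taking v ≡ 1 ∈ V gives 0 = ∫_0^π f dx + (0) − (0), i.e. ∫_0^π f dx must equal u'(0) − u'(π) = 0. Indeed ∫_0^π (-x^2 - x + π/2 + π^2/3) dx = 0, so the data are compatible. The solution is then unique only up to an additive constant (fix it e.g. by requiring ∫_0^π u dx = 0).
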